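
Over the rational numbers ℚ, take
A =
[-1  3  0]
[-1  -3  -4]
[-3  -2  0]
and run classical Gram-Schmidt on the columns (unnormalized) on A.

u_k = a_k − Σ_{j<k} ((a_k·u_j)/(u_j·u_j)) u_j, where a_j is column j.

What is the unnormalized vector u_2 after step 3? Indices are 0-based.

u_2 = (-154/103, -242/103, 132/103)

Step 1: u_0 = a_0 = (-1, -1, -3).
Step 2: u_1 = a_1 − (6/11)·u_0 = (39/11, -27/11, -4/11).
Step 3: u_2 = a_2 − (4/11)·u_0 − (54/103)·u_1 = (-154/103, -242/103, 132/103).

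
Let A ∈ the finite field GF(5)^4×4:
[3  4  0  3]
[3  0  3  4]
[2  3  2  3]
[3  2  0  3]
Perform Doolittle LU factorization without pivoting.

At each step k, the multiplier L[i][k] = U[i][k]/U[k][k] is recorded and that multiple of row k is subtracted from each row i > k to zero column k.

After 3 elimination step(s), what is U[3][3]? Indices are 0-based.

Step 1: pivot at (0,0) is 3.
  row1 ← row1 − (1)·row0  ⇒  L[1][0]=1, U row1=(0, 1, 3, 1)
  row2 ← row2 − (4)·row0  ⇒  L[2][0]=4, U row2=(0, 2, 2, 1)
  row3 ← row3 − (1)·row0  ⇒  L[3][0]=1, U row3=(0, 3, 0, 0)
Step 2: pivot at (1,1) is 1.
  row2 ← row2 − (2)·row1  ⇒  L[2][1]=2, U row2=(0, 0, 1, 4)
  row3 ← row3 − (3)·row1  ⇒  L[3][1]=3, U row3=(0, 0, 1, 2)
Step 3: pivot at (2,2) is 1.
  row3 ← row3 − (1)·row2  ⇒  L[3][2]=1, U row3=(0, 0, 0, 3)

U[3][3] = 3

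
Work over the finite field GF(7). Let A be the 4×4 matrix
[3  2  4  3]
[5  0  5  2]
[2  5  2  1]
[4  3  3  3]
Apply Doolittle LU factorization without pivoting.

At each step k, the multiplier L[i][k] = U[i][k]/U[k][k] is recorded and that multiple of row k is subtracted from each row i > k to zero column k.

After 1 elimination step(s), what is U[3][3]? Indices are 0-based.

Step 1: pivot at (0,0) is 3.
  row1 ← row1 − (4)·row0  ⇒  L[1][0]=4, U row1=(0, 6, 3, 4)
  row2 ← row2 − (3)·row0  ⇒  L[2][0]=3, U row2=(0, 6, 4, 6)
  row3 ← row3 − (6)·row0  ⇒  L[3][0]=6, U row3=(0, 5, 0, 6)

U[3][3] = 6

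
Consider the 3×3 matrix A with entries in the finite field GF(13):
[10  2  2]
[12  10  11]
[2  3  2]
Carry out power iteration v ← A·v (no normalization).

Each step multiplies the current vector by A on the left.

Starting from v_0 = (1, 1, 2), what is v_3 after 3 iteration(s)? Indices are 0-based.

v_0 = (1, 1, 2).
v_1 = A·v_0 = (3, 5, 9).
v_2 = A·v_1 = (6, 3, 0).
v_3 = A·v_2 = (1, 11, 8).

v_3 = (1, 11, 8)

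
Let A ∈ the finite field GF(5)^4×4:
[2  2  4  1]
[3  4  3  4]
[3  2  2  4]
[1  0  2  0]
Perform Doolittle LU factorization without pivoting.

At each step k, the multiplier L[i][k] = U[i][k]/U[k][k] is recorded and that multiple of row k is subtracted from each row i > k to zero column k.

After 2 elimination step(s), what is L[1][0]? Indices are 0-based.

[col 0] pivot 2
  R1 -= 4*R0 → (0, 1, 2, 0)  (L[1][0] := 4)
  R2 -= 4*R0 → (0, 4, 1, 0)  (L[2][0] := 4)
  R3 -= 3*R0 → (0, 4, 0, 2)  (L[3][0] := 3)
[col 1] pivot 1
  R2 -= 4*R1 → (0, 0, 3, 0)  (L[2][1] := 4)
  R3 -= 4*R1 → (0, 0, 2, 2)  (L[3][1] := 4)

L[1][0] = 4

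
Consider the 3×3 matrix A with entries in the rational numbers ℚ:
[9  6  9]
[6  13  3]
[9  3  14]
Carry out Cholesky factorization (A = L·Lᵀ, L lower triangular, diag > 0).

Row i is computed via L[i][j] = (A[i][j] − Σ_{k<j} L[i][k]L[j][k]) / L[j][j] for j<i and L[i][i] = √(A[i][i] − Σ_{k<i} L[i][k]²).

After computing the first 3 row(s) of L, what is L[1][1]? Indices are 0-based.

Step 1: L[0][0] = √(9) = 3.
  L[1][0] = (6) / L[0][0] = 2.
Step 2: L[1][1] = √(9) = 3.
  L[2][0] = (9) / L[0][0] = 3.
  L[2][1] = (-3) / L[1][1] = -1.
Step 3: L[2][2] = √(4) = 2.

L[1][1] = 3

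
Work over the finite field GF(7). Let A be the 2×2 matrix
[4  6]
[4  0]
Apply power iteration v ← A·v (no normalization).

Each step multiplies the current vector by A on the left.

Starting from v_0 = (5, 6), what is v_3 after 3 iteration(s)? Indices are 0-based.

v_0 = (5, 6).
v_1 = A·v_0 = (0, 6).
v_2 = A·v_1 = (1, 0).
v_3 = A·v_2 = (4, 4).

v_3 = (4, 4)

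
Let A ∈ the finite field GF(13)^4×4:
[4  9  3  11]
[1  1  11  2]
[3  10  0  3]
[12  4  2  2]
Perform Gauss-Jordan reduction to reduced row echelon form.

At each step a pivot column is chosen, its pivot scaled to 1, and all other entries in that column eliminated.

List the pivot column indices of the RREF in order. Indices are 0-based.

pivot(0,0)=4: scale R0 → (1, 12, 4, 6)
  clear (1,0): R1 −= (1)R0 → (0, 2, 7, 9)
  clear (2,0): R2 −= (3)R0 → (0, 0, 1, 11)
  clear (3,0): R3 −= (12)R0 → (0, 3, 6, 8)
pivot(1,1)=2: scale R1 → (0, 1, 10, 11)
  clear (0,1): R0 −= (12)R1 → (1, 0, 1, 4)
  clear (3,1): R3 −= (3)R1 → (0, 0, 2, 1)
pivot(2,2)=1: scale R2 → (0, 0, 1, 11)
  clear (0,2): R0 −= (1)R2 → (1, 0, 0, 6)
  clear (1,2): R1 −= (10)R2 → (0, 1, 0, 5)
  clear (3,2): R3 −= (2)R2 → (0, 0, 0, 5)
pivot(3,3)=5: scale R3 → (0, 0, 0, 1)
  clear (0,3): R0 −= (6)R3 → (1, 0, 0, 0)
  clear (1,3): R1 −= (5)R3 → (0, 1, 0, 0)
  clear (2,3): R2 −= (11)R3 → (0, 0, 1, 0)

pivot columns: 0, 1, 2, 3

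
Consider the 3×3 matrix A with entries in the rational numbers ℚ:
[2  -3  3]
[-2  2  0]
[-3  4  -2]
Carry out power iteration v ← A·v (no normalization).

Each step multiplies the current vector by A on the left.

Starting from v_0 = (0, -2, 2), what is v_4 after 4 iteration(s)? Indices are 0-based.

v_0 = (0, -2, 2).
v_1 = A·v_0 = (12, -4, -12).
v_2 = A·v_1 = (0, -32, -28).
v_3 = A·v_2 = (12, -64, -72).
v_4 = A·v_3 = (0, -152, -148).

v_4 = (0, -152, -148)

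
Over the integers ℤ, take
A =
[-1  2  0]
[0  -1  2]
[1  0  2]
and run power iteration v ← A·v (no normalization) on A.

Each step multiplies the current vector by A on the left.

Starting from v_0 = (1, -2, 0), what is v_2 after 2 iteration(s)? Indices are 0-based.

v_2 = (9, 0, -3)

v_0 = (1, -2, 0).
v_1 = A·v_0 = (-5, 2, 1).
v_2 = A·v_1 = (9, 0, -3).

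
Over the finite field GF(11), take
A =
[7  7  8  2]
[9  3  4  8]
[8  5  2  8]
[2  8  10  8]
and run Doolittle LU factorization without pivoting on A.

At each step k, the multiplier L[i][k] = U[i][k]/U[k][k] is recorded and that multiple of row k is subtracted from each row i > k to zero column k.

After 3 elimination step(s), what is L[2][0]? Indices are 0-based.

L[2][0] = 9

[col 0] pivot 7
  R1 -= 6*R0 → (0, 5, 0, 7)  (L[1][0] := 6)
  R2 -= 9*R0 → (0, 8, 7, 1)  (L[2][0] := 9)
  R3 -= 5*R0 → (0, 6, 3, 9)  (L[3][0] := 5)
[col 1] pivot 5
  R2 -= 6*R1 → (0, 0, 7, 3)  (L[2][1] := 6)
  R3 -= 10*R1 → (0, 0, 3, 5)  (L[3][1] := 10)
[col 2] pivot 7
  R3 -= 2*R2 → (0, 0, 0, 10)  (L[3][2] := 2)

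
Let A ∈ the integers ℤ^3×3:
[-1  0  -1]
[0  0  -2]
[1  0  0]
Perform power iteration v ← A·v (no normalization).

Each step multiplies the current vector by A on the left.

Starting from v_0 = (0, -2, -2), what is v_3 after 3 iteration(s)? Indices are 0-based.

v_3 = (0, -4, -2)

v_0 = (0, -2, -2).
v_1 = A·v_0 = (2, 4, 0).
v_2 = A·v_1 = (-2, 0, 2).
v_3 = A·v_2 = (0, -4, -2).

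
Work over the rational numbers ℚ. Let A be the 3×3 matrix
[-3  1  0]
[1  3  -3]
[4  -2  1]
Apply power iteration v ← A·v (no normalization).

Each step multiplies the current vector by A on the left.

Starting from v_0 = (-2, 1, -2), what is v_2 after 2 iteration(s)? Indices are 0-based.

v_2 = (-14, 64, 2)

v_0 = (-2, 1, -2).
v_1 = A·v_0 = (7, 7, -12).
v_2 = A·v_1 = (-14, 64, 2).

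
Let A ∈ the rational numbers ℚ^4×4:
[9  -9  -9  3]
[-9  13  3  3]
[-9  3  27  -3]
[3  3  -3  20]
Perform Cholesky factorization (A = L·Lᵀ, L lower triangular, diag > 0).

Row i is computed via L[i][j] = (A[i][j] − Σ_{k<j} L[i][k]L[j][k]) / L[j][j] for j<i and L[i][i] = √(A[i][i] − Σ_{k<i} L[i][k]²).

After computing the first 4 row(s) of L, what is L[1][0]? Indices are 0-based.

L[1][0] = -3

Step 1: L[0][0] = √(9) = 3.
  L[1][0] = (-9) / L[0][0] = -3.
Step 2: L[1][1] = √(4) = 2.
  L[2][0] = (-9) / L[0][0] = -3.
  L[2][1] = (-6) / L[1][1] = -3.
Step 3: L[2][2] = √(9) = 3.
  L[3][0] = (3) / L[0][0] = 1.
  L[3][1] = (6) / L[1][1] = 3.
  L[3][2] = (9) / L[2][2] = 3.
Step 4: L[3][3] = √(1) = 1.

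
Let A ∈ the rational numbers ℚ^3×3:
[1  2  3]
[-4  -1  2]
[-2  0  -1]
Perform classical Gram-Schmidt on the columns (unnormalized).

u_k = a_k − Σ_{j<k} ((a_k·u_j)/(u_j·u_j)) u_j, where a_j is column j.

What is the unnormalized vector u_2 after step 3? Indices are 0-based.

Step 1: u_0 = a_0 = (1, -4, -2).
Step 2: u_1 = a_1 − (2/7)·u_0 = (12/7, 1/7, 4/7).
Step 3: u_2 = a_2 − (-1/7)·u_0 − (34/23)·u_1 = (14/23, 28/23, -49/23).

u_2 = (14/23, 28/23, -49/23)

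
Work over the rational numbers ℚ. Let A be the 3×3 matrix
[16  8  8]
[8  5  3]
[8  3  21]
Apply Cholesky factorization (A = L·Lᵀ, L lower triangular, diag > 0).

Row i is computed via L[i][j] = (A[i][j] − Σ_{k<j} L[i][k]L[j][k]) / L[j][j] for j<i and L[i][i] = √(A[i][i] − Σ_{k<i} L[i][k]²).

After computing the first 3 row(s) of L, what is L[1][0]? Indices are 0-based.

Step 1: L[0][0] = √(16) = 4.
  L[1][0] = (8) / L[0][0] = 2.
Step 2: L[1][1] = √(1) = 1.
  L[2][0] = (8) / L[0][0] = 2.
  L[2][1] = (-1) / L[1][1] = -1.
Step 3: L[2][2] = √(16) = 4.

L[1][0] = 2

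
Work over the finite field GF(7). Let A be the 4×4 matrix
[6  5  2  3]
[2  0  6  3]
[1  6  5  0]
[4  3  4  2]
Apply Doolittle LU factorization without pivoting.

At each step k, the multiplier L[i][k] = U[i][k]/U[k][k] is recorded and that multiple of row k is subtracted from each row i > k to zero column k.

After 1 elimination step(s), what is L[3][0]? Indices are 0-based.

L[3][0] = 3

[col 0] pivot 6
  R1 -= 5*R0 → (0, 3, 3, 2)  (L[1][0] := 5)
  R2 -= 6*R0 → (0, 4, 0, 3)  (L[2][0] := 6)
  R3 -= 3*R0 → (0, 2, 5, 0)  (L[3][0] := 3)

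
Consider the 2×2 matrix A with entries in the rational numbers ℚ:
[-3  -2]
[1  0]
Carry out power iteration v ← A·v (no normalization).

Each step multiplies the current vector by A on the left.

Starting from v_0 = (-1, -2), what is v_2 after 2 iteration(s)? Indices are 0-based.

v_0 = (-1, -2).
v_1 = A·v_0 = (7, -1).
v_2 = A·v_1 = (-19, 7).

v_2 = (-19, 7)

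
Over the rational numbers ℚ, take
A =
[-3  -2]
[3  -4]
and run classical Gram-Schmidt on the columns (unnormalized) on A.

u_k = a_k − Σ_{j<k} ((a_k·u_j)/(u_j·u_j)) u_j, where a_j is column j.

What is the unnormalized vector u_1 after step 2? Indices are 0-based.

u_1 = (-3, -3)

Step 1: u_0 = a_0 = (-3, 3).
Step 2: u_1 = a_1 − (-1/3)·u_0 = (-3, -3).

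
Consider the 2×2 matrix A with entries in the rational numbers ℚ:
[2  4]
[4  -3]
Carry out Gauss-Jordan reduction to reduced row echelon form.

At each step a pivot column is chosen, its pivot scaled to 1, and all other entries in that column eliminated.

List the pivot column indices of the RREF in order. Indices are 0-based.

[1] R0 /= 2  ⇒  (1, 2)
     R1 -= 4·R0  ⇒  (0, -11)
[2] R1 /= -11  ⇒  (0, 1)
     R0 -= 2·R1  ⇒  (1, 0)

pivot columns: 0, 1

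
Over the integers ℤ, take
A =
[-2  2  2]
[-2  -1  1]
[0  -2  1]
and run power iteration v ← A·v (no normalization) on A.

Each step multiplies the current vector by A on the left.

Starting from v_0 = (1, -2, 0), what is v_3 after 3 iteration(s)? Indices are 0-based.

v_0 = (1, -2, 0).
v_1 = A·v_0 = (-6, 0, 4).
v_2 = A·v_1 = (20, 16, 4).
v_3 = A·v_2 = (0, -52, -28).

v_3 = (0, -52, -28)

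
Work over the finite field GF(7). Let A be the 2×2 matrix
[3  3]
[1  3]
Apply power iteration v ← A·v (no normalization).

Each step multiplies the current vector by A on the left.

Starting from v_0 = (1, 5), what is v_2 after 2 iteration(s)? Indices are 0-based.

v_2 = (4, 3)

v_0 = (1, 5).
v_1 = A·v_0 = (4, 2).
v_2 = A·v_1 = (4, 3).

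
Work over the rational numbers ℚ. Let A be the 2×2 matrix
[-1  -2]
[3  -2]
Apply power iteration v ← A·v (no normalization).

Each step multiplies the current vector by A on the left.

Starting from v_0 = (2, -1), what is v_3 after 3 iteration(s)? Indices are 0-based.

v_3 = (48, -16)

v_0 = (2, -1).
v_1 = A·v_0 = (0, 8).
v_2 = A·v_1 = (-16, -16).
v_3 = A·v_2 = (48, -16).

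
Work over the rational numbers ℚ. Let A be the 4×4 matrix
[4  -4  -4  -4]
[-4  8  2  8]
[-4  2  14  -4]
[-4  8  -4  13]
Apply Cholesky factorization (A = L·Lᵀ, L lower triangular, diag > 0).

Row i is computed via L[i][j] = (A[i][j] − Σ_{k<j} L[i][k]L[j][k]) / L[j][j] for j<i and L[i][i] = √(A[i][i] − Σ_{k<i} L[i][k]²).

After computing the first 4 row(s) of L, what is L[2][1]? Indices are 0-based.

L[2][1] = -1

Step 1: L[0][0] = √(4) = 2.
  L[1][0] = (-4) / L[0][0] = -2.
Step 2: L[1][1] = √(4) = 2.
  L[2][0] = (-4) / L[0][0] = -2.
  L[2][1] = (-2) / L[1][1] = -1.
Step 3: L[2][2] = √(9) = 3.
  L[3][0] = (-4) / L[0][0] = -2.
  L[3][1] = (4) / L[1][1] = 2.
  L[3][2] = (-6) / L[2][2] = -2.
Step 4: L[3][3] = √(1) = 1.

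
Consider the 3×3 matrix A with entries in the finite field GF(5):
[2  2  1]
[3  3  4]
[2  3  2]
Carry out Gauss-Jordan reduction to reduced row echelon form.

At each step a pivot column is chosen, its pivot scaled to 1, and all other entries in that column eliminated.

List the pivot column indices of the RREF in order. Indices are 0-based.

pivot(0,0)=2: scale R0 → (1, 1, 3)
  clear (1,0): R1 −= (3)R0 → (0, 0, 0)
  clear (2,0): R2 −= (2)R0 → (0, 1, 1)
pivot(1,1): swap R1↔R2
pivot(1,1)=1: scale R1 → (0, 1, 1)
  clear (0,1): R0 −= (1)R1 → (1, 0, 2)
col 2: no nonzero at/below row 2; advance.

pivot columns: 0, 1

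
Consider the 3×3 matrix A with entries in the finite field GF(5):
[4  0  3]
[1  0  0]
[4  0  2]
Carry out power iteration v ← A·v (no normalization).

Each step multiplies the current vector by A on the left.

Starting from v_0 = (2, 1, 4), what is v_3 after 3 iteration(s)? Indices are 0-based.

v_3 = (3, 3, 1)

v_0 = (2, 1, 4).
v_1 = A·v_0 = (0, 2, 1).
v_2 = A·v_1 = (3, 0, 2).
v_3 = A·v_2 = (3, 3, 1).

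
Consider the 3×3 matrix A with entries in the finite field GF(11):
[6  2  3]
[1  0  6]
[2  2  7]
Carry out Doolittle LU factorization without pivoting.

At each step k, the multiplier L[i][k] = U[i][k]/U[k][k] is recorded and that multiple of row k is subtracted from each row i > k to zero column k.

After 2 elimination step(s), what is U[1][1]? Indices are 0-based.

U[1][1] = 7

k=0: U[0][0]=6
  eliminate (1,0): mult=2, new row 1: (0, 7, 0); set L[1][0]=2
  eliminate (2,0): mult=4, new row 2: (0, 5, 6); set L[2][0]=4
k=1: U[1][1]=7
  eliminate (2,1): mult=7, new row 2: (0, 0, 6); set L[2][1]=7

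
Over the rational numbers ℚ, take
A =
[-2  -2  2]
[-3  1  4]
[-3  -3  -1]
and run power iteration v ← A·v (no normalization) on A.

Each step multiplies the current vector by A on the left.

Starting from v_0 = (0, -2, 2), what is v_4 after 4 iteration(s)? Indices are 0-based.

v_4 = (572, 466, 410)

v_0 = (0, -2, 2).
v_1 = A·v_0 = (8, 6, 4).
v_2 = A·v_1 = (-20, -2, -46).
v_3 = A·v_2 = (-48, -126, 112).
v_4 = A·v_3 = (572, 466, 410).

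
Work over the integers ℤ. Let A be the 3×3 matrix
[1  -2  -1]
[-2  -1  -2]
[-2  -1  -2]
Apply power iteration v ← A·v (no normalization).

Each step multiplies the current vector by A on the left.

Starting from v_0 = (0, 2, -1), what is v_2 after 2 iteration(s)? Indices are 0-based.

v_2 = (-3, 6, 6)

v_0 = (0, 2, -1).
v_1 = A·v_0 = (-3, 0, 0).
v_2 = A·v_1 = (-3, 6, 6).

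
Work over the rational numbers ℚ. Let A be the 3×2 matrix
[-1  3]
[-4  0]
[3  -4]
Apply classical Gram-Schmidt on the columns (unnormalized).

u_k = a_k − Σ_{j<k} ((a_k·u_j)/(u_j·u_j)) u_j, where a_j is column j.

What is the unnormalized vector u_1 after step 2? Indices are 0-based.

Step 1: u_0 = a_0 = (-1, -4, 3).
Step 2: u_1 = a_1 − (-15/26)·u_0 = (63/26, -30/13, -59/26).

u_1 = (63/26, -30/13, -59/26)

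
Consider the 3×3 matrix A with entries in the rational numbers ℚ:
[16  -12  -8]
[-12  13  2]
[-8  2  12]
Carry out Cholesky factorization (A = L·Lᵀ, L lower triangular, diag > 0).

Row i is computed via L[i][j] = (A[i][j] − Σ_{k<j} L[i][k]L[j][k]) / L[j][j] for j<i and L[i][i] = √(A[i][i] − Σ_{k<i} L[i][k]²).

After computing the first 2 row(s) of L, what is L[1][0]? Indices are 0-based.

Step 1: L[0][0] = √(16) = 4.
  L[1][0] = (-12) / L[0][0] = -3.
Step 2: L[1][1] = √(4) = 2.

L[1][0] = -3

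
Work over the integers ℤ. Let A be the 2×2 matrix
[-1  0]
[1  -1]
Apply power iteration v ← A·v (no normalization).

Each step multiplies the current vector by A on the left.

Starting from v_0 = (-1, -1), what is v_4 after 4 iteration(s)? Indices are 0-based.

v_4 = (-1, 3)

v_0 = (-1, -1).
v_1 = A·v_0 = (1, 0).
v_2 = A·v_1 = (-1, 1).
v_3 = A·v_2 = (1, -2).
v_4 = A·v_3 = (-1, 3).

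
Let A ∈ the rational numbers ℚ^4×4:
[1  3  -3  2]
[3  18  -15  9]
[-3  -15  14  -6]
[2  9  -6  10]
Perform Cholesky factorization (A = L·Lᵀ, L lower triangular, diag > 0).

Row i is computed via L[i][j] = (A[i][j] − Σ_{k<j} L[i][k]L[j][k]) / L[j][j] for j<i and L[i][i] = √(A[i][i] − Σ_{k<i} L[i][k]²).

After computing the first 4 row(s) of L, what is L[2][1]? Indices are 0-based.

L[2][1] = -2

Step 1: L[0][0] = √(1) = 1.
  L[1][0] = (3) / L[0][0] = 3.
Step 2: L[1][1] = √(9) = 3.
  L[2][0] = (-3) / L[0][0] = -3.
  L[2][1] = (-6) / L[1][1] = -2.
Step 3: L[2][2] = √(1) = 1.
  L[3][0] = (2) / L[0][0] = 2.
  L[3][1] = (3) / L[1][1] = 1.
  L[3][2] = (2) / L[2][2] = 2.
Step 4: L[3][3] = √(1) = 1.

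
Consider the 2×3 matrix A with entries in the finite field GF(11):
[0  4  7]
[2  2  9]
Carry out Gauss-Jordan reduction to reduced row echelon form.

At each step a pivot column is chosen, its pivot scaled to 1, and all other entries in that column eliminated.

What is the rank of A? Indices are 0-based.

step 1: exchange rows 0,1
step 1: normalize row 0 (÷2) = (1, 1, 10)
step 2: normalize row 1 (÷4) = (0, 1, 10)
  row 0: subtract 1×row1 = (1, 0, 0)

rank = 2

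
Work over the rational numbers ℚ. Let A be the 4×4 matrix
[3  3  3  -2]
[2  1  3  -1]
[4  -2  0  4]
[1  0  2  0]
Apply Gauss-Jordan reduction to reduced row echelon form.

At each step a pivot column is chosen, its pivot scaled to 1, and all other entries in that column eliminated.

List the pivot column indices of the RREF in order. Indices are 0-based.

step 1: normalize row 0 (÷3) = (1, 1, 1, -2/3)
  row 1: subtract 2×row0 = (0, -1, 1, 1/3)
  row 2: subtract 4×row0 = (0, -6, -4, 20/3)
  row 3: subtract 1×row0 = (0, -1, 1, 2/3)
step 2: normalize row 1 (÷-1) = (0, 1, -1, -1/3)
  row 0: subtract 1×row1 = (1, 0, 2, -1/3)
  row 2: subtract -6×row1 = (0, 0, -10, 14/3)
  row 3: subtract -1×row1 = (0, 0, 0, 1/3)
step 3: normalize row 2 (÷-10) = (0, 0, 1, -7/15)
  row 0: subtract 2×row2 = (1, 0, 0, 3/5)
  row 1: subtract -1×row2 = (0, 1, 0, -4/5)
step 4: normalize row 3 (÷1/3) = (0, 0, 0, 1)
  row 0: subtract 3/5×row3 = (1, 0, 0, 0)
  row 1: subtract -4/5×row3 = (0, 1, 0, 0)
  row 2: subtract -7/15×row3 = (0, 0, 1, 0)

pivot columns: 0, 1, 2, 3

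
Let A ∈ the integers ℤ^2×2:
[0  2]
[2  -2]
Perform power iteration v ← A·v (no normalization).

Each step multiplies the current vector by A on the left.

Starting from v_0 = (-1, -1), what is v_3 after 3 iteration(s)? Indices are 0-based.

v_3 = (-8, 8)

v_0 = (-1, -1).
v_1 = A·v_0 = (-2, 0).
v_2 = A·v_1 = (0, -4).
v_3 = A·v_2 = (-8, 8).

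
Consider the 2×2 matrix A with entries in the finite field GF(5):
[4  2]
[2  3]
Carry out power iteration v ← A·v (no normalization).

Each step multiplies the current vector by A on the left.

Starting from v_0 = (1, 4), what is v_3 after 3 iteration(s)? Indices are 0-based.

v_0 = (1, 4).
v_1 = A·v_0 = (2, 4).
v_2 = A·v_1 = (1, 1).
v_3 = A·v_2 = (1, 0).

v_3 = (1, 0)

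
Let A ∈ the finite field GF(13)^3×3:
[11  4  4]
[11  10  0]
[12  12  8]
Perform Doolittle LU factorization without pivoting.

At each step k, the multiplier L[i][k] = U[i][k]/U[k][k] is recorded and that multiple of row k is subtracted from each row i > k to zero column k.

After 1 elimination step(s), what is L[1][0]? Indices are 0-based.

k=0: U[0][0]=11
  eliminate (1,0): mult=1, new row 1: (0, 6, 9); set L[1][0]=1
  eliminate (2,0): mult=7, new row 2: (0, 10, 6); set L[2][0]=7

L[1][0] = 1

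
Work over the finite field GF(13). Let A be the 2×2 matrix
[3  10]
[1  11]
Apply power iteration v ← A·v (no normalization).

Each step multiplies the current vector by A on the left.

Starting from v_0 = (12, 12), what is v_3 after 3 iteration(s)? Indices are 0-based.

v_3 = (10, 1)

v_0 = (12, 12).
v_1 = A·v_0 = (0, 1).
v_2 = A·v_1 = (10, 11).
v_3 = A·v_2 = (10, 1).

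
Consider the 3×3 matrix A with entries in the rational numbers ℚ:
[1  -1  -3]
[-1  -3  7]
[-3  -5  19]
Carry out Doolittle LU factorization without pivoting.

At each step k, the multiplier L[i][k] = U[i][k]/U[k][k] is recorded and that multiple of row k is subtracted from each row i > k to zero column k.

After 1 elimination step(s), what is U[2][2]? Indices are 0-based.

[col 0] pivot 1
  R1 -= -1*R0 → (0, -4, 4)  (L[1][0] := -1)
  R2 -= -3*R0 → (0, -8, 10)  (L[2][0] := -3)

U[2][2] = 10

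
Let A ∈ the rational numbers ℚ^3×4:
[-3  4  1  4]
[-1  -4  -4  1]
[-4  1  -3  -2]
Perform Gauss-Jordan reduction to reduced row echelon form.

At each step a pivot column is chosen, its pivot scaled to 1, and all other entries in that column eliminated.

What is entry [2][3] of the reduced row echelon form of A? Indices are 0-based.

pivot(0,0)=-3: scale R0 → (1, -4/3, -1/3, -4/3)
  clear (1,0): R1 −= (-1)R0 → (0, -16/3, -13/3, -1/3)
  clear (2,0): R2 −= (-4)R0 → (0, -13/3, -13/3, -22/3)
pivot(1,1)=-16/3: scale R1 → (0, 1, 13/16, 1/16)
  clear (0,1): R0 −= (-4/3)R1 → (1, 0, 3/4, -5/4)
  clear (2,1): R2 −= (-13/3)R1 → (0, 0, -13/16, -113/16)
pivot(2,2)=-13/16: scale R2 → (0, 0, 1, 113/13)
  clear (0,2): R0 −= (3/4)R2 → (1, 0, 0, -101/13)
  clear (1,2): R1 −= (13/16)R2 → (0, 1, 0, -7)

M[2][3] = 113/13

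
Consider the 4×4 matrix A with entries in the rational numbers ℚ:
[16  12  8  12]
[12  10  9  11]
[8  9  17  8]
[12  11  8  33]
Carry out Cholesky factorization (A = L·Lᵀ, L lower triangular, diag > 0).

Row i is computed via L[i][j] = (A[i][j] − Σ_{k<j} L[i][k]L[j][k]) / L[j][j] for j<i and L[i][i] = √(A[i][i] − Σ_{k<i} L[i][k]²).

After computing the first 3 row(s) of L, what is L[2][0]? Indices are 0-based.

Step 1: L[0][0] = √(16) = 4.
  L[1][0] = (12) / L[0][0] = 3.
Step 2: L[1][1] = √(1) = 1.
  L[2][0] = (8) / L[0][0] = 2.
  L[2][1] = (3) / L[1][1] = 3.
Step 3: L[2][2] = √(4) = 2.

L[2][0] = 2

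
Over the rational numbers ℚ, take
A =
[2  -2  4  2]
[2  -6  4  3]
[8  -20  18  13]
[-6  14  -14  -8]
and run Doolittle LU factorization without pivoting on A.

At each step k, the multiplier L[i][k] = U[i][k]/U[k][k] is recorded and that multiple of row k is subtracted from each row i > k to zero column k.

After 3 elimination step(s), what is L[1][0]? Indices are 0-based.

L[1][0] = 1

Step 1: pivot at (0,0) is 2.
  row1 ← row1 − (1)·row0  ⇒  L[1][0]=1, U row1=(0, -4, 0, 1)
  row2 ← row2 − (4)·row0  ⇒  L[2][0]=4, U row2=(0, -12, 2, 5)
  row3 ← row3 − (-3)·row0  ⇒  L[3][0]=-3, U row3=(0, 8, -2, -2)
Step 2: pivot at (1,1) is -4.
  row2 ← row2 − (3)·row1  ⇒  L[2][1]=3, U row2=(0, 0, 2, 2)
  row3 ← row3 − (-2)·row1  ⇒  L[3][1]=-2, U row3=(0, 0, -2, 0)
Step 3: pivot at (2,2) is 2.
  row3 ← row3 − (-1)·row2  ⇒  L[3][2]=-1, U row3=(0, 0, 0, 2)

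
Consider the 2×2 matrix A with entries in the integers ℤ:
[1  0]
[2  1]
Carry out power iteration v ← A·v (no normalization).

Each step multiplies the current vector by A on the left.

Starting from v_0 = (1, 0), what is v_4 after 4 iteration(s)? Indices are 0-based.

v_4 = (1, 8)

v_0 = (1, 0).
v_1 = A·v_0 = (1, 2).
v_2 = A·v_1 = (1, 4).
v_3 = A·v_2 = (1, 6).
v_4 = A·v_3 = (1, 8).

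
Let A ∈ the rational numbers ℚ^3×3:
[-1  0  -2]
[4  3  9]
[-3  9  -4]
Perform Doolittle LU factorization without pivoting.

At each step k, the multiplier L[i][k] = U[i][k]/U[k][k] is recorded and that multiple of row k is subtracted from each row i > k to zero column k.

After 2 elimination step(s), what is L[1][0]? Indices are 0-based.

k=0: U[0][0]=-1
  eliminate (1,0): mult=-4, new row 1: (0, 3, 1); set L[1][0]=-4
  eliminate (2,0): mult=3, new row 2: (0, 9, 2); set L[2][0]=3
k=1: U[1][1]=3
  eliminate (2,1): mult=3, new row 2: (0, 0, -1); set L[2][1]=3

L[1][0] = -4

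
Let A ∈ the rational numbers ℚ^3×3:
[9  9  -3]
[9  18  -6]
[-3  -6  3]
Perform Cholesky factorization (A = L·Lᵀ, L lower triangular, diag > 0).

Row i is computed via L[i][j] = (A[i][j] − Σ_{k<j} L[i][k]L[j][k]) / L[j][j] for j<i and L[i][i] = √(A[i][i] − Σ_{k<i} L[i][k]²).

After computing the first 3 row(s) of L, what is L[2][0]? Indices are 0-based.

Step 1: L[0][0] = √(9) = 3.
  L[1][0] = (9) / L[0][0] = 3.
Step 2: L[1][1] = √(9) = 3.
  L[2][0] = (-3) / L[0][0] = -1.
  L[2][1] = (-3) / L[1][1] = -1.
Step 3: L[2][2] = √(1) = 1.

L[2][0] = -1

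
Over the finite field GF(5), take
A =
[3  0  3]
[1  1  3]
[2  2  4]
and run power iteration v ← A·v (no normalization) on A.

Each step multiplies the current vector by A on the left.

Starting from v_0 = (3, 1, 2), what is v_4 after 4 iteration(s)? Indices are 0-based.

v_4 = (2, 3, 0)

v_0 = (3, 1, 2).
v_1 = A·v_0 = (0, 0, 1).
v_2 = A·v_1 = (3, 3, 4).
v_3 = A·v_2 = (1, 3, 3).
v_4 = A·v_3 = (2, 3, 0).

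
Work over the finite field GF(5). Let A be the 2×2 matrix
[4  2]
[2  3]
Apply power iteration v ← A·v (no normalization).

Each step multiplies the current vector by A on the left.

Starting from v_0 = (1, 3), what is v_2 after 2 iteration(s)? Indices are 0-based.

v_2 = (2, 3)

v_0 = (1, 3).
v_1 = A·v_0 = (0, 1).
v_2 = A·v_1 = (2, 3).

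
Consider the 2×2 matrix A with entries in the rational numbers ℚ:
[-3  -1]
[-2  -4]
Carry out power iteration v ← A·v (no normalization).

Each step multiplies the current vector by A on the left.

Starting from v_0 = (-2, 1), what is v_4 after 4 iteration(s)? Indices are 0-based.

v_0 = (-2, 1).
v_1 = A·v_0 = (5, 0).
v_2 = A·v_1 = (-15, -10).
v_3 = A·v_2 = (55, 70).
v_4 = A·v_3 = (-235, -390).

v_4 = (-235, -390)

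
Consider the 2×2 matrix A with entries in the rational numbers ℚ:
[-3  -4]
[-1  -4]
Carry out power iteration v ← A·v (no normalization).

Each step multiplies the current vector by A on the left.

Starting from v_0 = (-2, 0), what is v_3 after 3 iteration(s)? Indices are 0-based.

v_3 = (134, 82)

v_0 = (-2, 0).
v_1 = A·v_0 = (6, 2).
v_2 = A·v_1 = (-26, -14).
v_3 = A·v_2 = (134, 82).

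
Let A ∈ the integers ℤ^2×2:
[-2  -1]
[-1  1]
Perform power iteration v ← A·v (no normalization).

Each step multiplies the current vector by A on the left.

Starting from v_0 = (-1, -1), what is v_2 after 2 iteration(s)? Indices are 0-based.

v_0 = (-1, -1).
v_1 = A·v_0 = (3, 0).
v_2 = A·v_1 = (-6, -3).

v_2 = (-6, -3)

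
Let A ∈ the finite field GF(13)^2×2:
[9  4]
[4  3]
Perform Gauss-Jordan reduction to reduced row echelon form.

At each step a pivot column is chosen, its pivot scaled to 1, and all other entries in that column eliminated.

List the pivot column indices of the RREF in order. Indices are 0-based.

pivot(0,0)=9: scale R0 → (1, 12)
  clear (1,0): R1 −= (4)R0 → (0, 7)
pivot(1,1)=7: scale R1 → (0, 1)
  clear (0,1): R0 −= (12)R1 → (1, 0)

pivot columns: 0, 1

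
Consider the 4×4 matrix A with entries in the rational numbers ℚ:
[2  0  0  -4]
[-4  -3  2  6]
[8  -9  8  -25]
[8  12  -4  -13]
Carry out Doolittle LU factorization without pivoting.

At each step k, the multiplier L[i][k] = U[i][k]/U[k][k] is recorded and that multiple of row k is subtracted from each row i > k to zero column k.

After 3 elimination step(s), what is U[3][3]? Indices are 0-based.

[col 0] pivot 2
  R1 -= -2*R0 → (0, -3, 2, -2)  (L[1][0] := -2)
  R2 -= 4*R0 → (0, -9, 8, -9)  (L[2][0] := 4)
  R3 -= 4*R0 → (0, 12, -4, 3)  (L[3][0] := 4)
[col 1] pivot -3
  R2 -= 3*R1 → (0, 0, 2, -3)  (L[2][1] := 3)
  R3 -= -4*R1 → (0, 0, 4, -5)  (L[3][1] := -4)
[col 2] pivot 2
  R3 -= 2*R2 → (0, 0, 0, 1)  (L[3][2] := 2)

U[3][3] = 1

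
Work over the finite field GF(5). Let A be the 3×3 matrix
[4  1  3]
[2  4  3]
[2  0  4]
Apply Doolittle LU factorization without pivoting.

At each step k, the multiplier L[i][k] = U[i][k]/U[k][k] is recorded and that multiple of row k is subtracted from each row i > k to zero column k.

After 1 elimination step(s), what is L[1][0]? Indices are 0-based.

L[1][0] = 3

k=0: U[0][0]=4
  eliminate (1,0): mult=3, new row 1: (0, 1, 4); set L[1][0]=3
  eliminate (2,0): mult=3, new row 2: (0, 2, 0); set L[2][0]=3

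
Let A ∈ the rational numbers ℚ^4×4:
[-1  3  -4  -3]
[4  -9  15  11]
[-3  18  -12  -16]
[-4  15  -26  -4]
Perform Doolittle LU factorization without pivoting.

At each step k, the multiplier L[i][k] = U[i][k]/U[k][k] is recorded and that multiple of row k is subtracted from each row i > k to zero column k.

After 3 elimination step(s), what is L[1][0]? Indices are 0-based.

Step 1: pivot at (0,0) is -1.
  row1 ← row1 − (-4)·row0  ⇒  L[1][0]=-4, U row1=(0, 3, -1, -1)
  row2 ← row2 − (3)·row0  ⇒  L[2][0]=3, U row2=(0, 9, 0, -7)
  row3 ← row3 − (4)·row0  ⇒  L[3][0]=4, U row3=(0, 3, -10, 8)
Step 2: pivot at (1,1) is 3.
  row2 ← row2 − (3)·row1  ⇒  L[2][1]=3, U row2=(0, 0, 3, -4)
  row3 ← row3 − (1)·row1  ⇒  L[3][1]=1, U row3=(0, 0, -9, 9)
Step 3: pivot at (2,2) is 3.
  row3 ← row3 − (-3)·row2  ⇒  L[3][2]=-3, U row3=(0, 0, 0, -3)

L[1][0] = -4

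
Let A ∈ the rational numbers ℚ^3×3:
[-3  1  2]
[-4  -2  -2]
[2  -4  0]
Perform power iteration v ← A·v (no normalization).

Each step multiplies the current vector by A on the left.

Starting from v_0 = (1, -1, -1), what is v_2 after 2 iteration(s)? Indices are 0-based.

v_0 = (1, -1, -1).
v_1 = A·v_0 = (-6, 0, 6).
v_2 = A·v_1 = (30, 12, -12).

v_2 = (30, 12, -12)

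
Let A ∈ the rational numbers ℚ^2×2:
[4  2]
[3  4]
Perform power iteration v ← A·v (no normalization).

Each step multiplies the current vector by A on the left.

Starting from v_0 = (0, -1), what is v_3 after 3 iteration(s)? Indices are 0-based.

v_3 = (-108, -136)

v_0 = (0, -1).
v_1 = A·v_0 = (-2, -4).
v_2 = A·v_1 = (-16, -22).
v_3 = A·v_2 = (-108, -136).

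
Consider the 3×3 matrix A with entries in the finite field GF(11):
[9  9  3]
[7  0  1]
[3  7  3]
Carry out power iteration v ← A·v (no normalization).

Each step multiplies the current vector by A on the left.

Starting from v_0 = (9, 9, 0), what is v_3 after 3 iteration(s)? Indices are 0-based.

v_0 = (9, 9, 0).
v_1 = A·v_0 = (8, 8, 2).
v_2 = A·v_1 = (7, 3, 9).
v_3 = A·v_2 = (7, 3, 3).

v_3 = (7, 3, 3)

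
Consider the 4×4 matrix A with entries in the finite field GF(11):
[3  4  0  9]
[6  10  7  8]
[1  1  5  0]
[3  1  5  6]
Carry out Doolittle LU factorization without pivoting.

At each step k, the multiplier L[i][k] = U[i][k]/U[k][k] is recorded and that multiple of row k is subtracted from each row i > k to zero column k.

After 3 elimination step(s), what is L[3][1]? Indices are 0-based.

L[3][1] = 4

k=0: U[0][0]=3
  eliminate (1,0): mult=2, new row 1: (0, 2, 7, 1); set L[1][0]=2
  eliminate (2,0): mult=4, new row 2: (0, 7, 5, 8); set L[2][0]=4
  eliminate (3,0): mult=1, new row 3: (0, 8, 5, 8); set L[3][0]=1
k=1: U[1][1]=2
  eliminate (2,1): mult=9, new row 2: (0, 0, 8, 10); set L[2][1]=9
  eliminate (3,1): mult=4, new row 3: (0, 0, 10, 4); set L[3][1]=4
k=2: U[2][2]=8
  eliminate (3,2): mult=4, new row 3: (0, 0, 0, 8); set L[3][2]=4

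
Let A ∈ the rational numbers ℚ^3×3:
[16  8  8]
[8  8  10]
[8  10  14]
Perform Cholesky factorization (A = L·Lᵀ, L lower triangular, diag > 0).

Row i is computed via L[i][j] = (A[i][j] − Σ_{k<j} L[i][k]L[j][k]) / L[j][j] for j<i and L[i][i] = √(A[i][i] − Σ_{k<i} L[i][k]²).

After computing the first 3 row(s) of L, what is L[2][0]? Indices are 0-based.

Step 1: L[0][0] = √(16) = 4.
  L[1][0] = (8) / L[0][0] = 2.
Step 2: L[1][1] = √(4) = 2.
  L[2][0] = (8) / L[0][0] = 2.
  L[2][1] = (6) / L[1][1] = 3.
Step 3: L[2][2] = √(1) = 1.

L[2][0] = 2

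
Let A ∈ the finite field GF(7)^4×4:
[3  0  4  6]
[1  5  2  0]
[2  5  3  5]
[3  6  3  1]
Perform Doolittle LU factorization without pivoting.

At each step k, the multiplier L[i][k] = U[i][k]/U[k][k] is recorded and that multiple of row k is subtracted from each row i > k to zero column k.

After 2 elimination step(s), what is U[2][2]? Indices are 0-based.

[col 0] pivot 3
  R1 -= 5*R0 → (0, 5, 3, 5)  (L[1][0] := 5)
  R2 -= 3*R0 → (0, 5, 5, 1)  (L[2][0] := 3)
  R3 -= 1*R0 → (0, 6, 6, 2)  (L[3][0] := 1)
[col 1] pivot 5
  R2 -= 1*R1 → (0, 0, 2, 3)  (L[2][1] := 1)
  R3 -= 4*R1 → (0, 0, 1, 3)  (L[3][1] := 4)

U[2][2] = 2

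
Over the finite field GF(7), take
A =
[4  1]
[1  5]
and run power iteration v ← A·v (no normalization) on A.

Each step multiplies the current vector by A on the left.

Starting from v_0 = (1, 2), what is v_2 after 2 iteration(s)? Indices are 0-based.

v_0 = (1, 2).
v_1 = A·v_0 = (6, 4).
v_2 = A·v_1 = (0, 5).

v_2 = (0, 5)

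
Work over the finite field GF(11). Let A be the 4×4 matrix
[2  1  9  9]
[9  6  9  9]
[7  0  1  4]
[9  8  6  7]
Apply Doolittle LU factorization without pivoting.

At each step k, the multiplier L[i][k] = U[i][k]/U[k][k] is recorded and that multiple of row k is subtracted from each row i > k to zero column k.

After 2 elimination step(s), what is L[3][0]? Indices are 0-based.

L[3][0] = 10

[col 0] pivot 2
  R1 -= 10*R0 → (0, 7, 7, 7)  (L[1][0] := 10)
  R2 -= 9*R0 → (0, 2, 8, 0)  (L[2][0] := 9)
  R3 -= 10*R0 → (0, 9, 4, 5)  (L[3][0] := 10)
[col 1] pivot 7
  R2 -= 5*R1 → (0, 0, 6, 9)  (L[2][1] := 5)
  R3 -= 6*R1 → (0, 0, 6, 7)  (L[3][1] := 6)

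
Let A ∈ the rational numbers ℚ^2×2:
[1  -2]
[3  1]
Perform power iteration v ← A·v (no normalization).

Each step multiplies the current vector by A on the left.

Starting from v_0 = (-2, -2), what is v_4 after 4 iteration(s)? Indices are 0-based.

v_4 = (-82, 118)

v_0 = (-2, -2).
v_1 = A·v_0 = (2, -8).
v_2 = A·v_1 = (18, -2).
v_3 = A·v_2 = (22, 52).
v_4 = A·v_3 = (-82, 118).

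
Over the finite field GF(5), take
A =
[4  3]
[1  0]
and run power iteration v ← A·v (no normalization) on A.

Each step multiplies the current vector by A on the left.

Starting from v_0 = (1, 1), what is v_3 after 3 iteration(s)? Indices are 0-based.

v_0 = (1, 1).
v_1 = A·v_0 = (2, 1).
v_2 = A·v_1 = (1, 2).
v_3 = A·v_2 = (0, 1).

v_3 = (0, 1)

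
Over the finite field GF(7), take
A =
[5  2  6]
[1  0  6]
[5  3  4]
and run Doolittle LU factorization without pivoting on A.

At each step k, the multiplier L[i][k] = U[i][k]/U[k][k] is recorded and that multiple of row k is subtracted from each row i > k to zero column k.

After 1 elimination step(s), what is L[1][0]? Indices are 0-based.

Step 1: pivot at (0,0) is 5.
  row1 ← row1 − (3)·row0  ⇒  L[1][0]=3, U row1=(0, 1, 2)
  row2 ← row2 − (1)·row0  ⇒  L[2][0]=1, U row2=(0, 1, 5)

L[1][0] = 3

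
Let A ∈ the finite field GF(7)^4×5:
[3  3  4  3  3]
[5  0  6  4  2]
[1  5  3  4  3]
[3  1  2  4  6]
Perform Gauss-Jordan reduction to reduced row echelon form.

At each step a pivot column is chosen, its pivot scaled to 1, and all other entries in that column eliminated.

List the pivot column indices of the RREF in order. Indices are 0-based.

pivot columns: 0, 1, 2, 3

pivot(0,0)=3: scale R0 → (1, 1, 6, 1, 1)
  clear (1,0): R1 −= (5)R0 → (0, 2, 4, 6, 4)
  clear (2,0): R2 −= (1)R0 → (0, 4, 4, 3, 2)
  clear (3,0): R3 −= (3)R0 → (0, 5, 5, 1, 3)
pivot(1,1)=2: scale R1 → (0, 1, 2, 3, 2)
  clear (0,1): R0 −= (1)R1 → (1, 0, 4, 5, 6)
  clear (2,1): R2 −= (4)R1 → (0, 0, 3, 5, 1)
  clear (3,1): R3 −= (5)R1 → (0, 0, 2, 0, 0)
pivot(2,2)=3: scale R2 → (0, 0, 1, 4, 5)
  clear (0,2): R0 −= (4)R2 → (1, 0, 0, 3, 0)
  clear (1,2): R1 −= (2)R2 → (0, 1, 0, 2, 6)
  clear (3,2): R3 −= (2)R2 → (0, 0, 0, 6, 4)
pivot(3,3)=6: scale R3 → (0, 0, 0, 1, 3)
  clear (0,3): R0 −= (3)R3 → (1, 0, 0, 0, 5)
  clear (1,3): R1 −= (2)R3 → (0, 1, 0, 0, 0)
  clear (2,3): R2 −= (4)R3 → (0, 0, 1, 0, 0)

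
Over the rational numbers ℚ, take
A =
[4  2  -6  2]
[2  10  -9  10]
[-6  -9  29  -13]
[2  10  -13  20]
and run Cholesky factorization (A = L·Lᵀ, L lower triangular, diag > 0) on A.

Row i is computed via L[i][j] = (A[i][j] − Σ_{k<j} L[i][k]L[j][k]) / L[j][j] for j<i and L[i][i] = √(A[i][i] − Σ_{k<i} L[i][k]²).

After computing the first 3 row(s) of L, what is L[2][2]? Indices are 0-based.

Step 1: L[0][0] = √(4) = 2.
  L[1][0] = (2) / L[0][0] = 1.
Step 2: L[1][1] = √(9) = 3.
  L[2][0] = (-6) / L[0][0] = -3.
  L[2][1] = (-6) / L[1][1] = -2.
Step 3: L[2][2] = √(16) = 4.

L[2][2] = 4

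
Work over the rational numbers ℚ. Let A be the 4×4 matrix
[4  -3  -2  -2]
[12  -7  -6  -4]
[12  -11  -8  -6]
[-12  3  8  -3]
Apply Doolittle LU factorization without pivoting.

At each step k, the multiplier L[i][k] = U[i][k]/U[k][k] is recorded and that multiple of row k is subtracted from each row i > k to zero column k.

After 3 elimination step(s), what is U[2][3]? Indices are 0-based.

Step 1: pivot at (0,0) is 4.
  row1 ← row1 − (3)·row0  ⇒  L[1][0]=3, U row1=(0, 2, 0, 2)
  row2 ← row2 − (3)·row0  ⇒  L[2][0]=3, U row2=(0, -2, -2, 0)
  row3 ← row3 − (-3)·row0  ⇒  L[3][0]=-3, U row3=(0, -6, 2, -9)
Step 2: pivot at (1,1) is 2.
  row2 ← row2 − (-1)·row1  ⇒  L[2][1]=-1, U row2=(0, 0, -2, 2)
  row3 ← row3 − (-3)·row1  ⇒  L[3][1]=-3, U row3=(0, 0, 2, -3)
Step 3: pivot at (2,2) is -2.
  row3 ← row3 − (-1)·row2  ⇒  L[3][2]=-1, U row3=(0, 0, 0, -1)

U[2][3] = 2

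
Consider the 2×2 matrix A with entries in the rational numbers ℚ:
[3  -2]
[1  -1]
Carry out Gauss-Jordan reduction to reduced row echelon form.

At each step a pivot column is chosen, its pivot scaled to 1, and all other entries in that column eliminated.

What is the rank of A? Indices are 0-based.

rank = 2

[1] R0 /= 3  ⇒  (1, -2/3)
     R1 -= 1·R0  ⇒  (0, -1/3)
[2] R1 /= -1/3  ⇒  (0, 1)
     R0 -= -2/3·R1  ⇒  (1, 0)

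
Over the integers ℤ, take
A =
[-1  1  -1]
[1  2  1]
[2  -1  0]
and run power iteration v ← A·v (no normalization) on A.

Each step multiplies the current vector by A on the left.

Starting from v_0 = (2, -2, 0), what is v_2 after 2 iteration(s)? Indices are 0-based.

v_2 = (-4, -2, -6)

v_0 = (2, -2, 0).
v_1 = A·v_0 = (-4, -2, 6).
v_2 = A·v_1 = (-4, -2, -6).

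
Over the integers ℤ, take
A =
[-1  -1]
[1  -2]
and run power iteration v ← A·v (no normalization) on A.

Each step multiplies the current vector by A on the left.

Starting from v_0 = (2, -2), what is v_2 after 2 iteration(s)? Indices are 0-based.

v_2 = (-6, -12)

v_0 = (2, -2).
v_1 = A·v_0 = (0, 6).
v_2 = A·v_1 = (-6, -12).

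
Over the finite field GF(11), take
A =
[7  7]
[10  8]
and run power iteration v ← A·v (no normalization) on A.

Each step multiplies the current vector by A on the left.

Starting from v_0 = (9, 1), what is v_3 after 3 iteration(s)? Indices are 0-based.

v_0 = (9, 1).
v_1 = A·v_0 = (4, 10).
v_2 = A·v_1 = (10, 10).
v_3 = A·v_2 = (8, 4).

v_3 = (8, 4)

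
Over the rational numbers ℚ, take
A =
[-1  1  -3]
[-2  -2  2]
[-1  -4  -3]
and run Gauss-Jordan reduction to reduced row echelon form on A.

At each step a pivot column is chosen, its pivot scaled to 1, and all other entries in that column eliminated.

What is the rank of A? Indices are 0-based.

pivot(0,0)=-1: scale R0 → (1, -1, 3)
  clear (1,0): R1 −= (-2)R0 → (0, -4, 8)
  clear (2,0): R2 −= (-1)R0 → (0, -5, 0)
pivot(1,1)=-4: scale R1 → (0, 1, -2)
  clear (0,1): R0 −= (-1)R1 → (1, 0, 1)
  clear (2,1): R2 −= (-5)R1 → (0, 0, -10)
pivot(2,2)=-10: scale R2 → (0, 0, 1)
  clear (0,2): R0 −= (1)R2 → (1, 0, 0)
  clear (1,2): R1 −= (-2)R2 → (0, 1, 0)

rank = 3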